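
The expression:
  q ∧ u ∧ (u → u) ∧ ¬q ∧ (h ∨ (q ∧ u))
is never true.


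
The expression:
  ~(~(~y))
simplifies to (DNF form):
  ~y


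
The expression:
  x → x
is always true.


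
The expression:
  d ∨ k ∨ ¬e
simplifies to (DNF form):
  d ∨ k ∨ ¬e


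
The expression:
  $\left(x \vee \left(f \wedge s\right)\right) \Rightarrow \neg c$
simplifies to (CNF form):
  $\left(\neg c \vee \neg x\right) \wedge \left(\neg c \vee \neg f \vee \neg s\right) \wedge \left(\neg c \vee \neg f \vee \neg x\right) \wedge \left(\neg c \vee \neg s \vee \neg x\right)$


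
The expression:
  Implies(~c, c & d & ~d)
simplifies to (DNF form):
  c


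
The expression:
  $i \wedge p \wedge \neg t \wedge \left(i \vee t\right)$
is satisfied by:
  {i: True, p: True, t: False}


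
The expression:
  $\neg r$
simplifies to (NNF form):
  $\neg r$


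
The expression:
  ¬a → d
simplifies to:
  a ∨ d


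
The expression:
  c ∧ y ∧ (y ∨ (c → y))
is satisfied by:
  {c: True, y: True}


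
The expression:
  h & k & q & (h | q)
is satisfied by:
  {h: True, q: True, k: True}


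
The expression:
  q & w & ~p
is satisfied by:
  {w: True, q: True, p: False}


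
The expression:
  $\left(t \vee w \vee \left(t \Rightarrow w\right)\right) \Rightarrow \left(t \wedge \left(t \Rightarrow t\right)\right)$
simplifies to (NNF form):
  $t$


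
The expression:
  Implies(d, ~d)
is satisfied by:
  {d: False}


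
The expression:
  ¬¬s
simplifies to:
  s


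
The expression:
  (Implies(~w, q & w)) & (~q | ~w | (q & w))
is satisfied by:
  {w: True}


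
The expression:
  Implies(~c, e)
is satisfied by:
  {c: True, e: True}
  {c: True, e: False}
  {e: True, c: False}


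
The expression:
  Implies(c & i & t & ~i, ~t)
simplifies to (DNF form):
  True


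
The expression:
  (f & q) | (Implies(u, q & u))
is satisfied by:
  {q: True, u: False}
  {u: False, q: False}
  {u: True, q: True}


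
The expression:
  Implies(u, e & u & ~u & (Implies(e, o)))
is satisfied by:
  {u: False}


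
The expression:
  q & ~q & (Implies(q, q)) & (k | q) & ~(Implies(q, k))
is never true.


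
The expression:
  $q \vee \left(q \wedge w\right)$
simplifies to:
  $q$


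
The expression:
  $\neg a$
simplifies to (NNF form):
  $\neg a$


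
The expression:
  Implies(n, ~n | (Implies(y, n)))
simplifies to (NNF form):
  True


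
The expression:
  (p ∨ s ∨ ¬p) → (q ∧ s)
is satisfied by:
  {s: True, q: True}


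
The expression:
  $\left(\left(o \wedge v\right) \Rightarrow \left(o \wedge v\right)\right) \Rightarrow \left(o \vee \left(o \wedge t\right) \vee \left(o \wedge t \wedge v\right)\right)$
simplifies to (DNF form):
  $o$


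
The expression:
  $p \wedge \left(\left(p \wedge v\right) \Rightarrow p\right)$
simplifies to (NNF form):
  $p$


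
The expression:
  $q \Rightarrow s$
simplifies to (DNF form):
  $s \vee \neg q$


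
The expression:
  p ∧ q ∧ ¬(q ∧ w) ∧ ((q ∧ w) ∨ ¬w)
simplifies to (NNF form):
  p ∧ q ∧ ¬w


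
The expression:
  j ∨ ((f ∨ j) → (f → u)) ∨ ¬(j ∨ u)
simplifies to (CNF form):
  True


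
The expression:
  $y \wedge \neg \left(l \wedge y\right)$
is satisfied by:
  {y: True, l: False}


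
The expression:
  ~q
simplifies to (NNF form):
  ~q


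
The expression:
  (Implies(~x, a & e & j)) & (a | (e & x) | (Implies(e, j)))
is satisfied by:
  {a: True, x: True, j: True, e: True}
  {a: True, x: True, j: True, e: False}
  {a: True, x: True, e: True, j: False}
  {a: True, x: True, e: False, j: False}
  {x: True, j: True, e: True, a: False}
  {x: True, j: True, e: False, a: False}
  {x: True, j: False, e: True, a: False}
  {x: True, j: False, e: False, a: False}
  {a: True, j: True, e: True, x: False}


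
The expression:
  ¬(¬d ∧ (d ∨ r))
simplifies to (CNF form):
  d ∨ ¬r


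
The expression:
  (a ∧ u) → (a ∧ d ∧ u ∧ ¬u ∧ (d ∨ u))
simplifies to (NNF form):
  ¬a ∨ ¬u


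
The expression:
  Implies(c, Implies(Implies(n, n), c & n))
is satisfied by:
  {n: True, c: False}
  {c: False, n: False}
  {c: True, n: True}


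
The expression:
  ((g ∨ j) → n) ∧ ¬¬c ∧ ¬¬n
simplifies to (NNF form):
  c ∧ n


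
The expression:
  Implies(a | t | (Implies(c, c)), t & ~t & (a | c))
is never true.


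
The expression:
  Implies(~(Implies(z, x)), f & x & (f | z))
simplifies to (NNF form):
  x | ~z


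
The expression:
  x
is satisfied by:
  {x: True}


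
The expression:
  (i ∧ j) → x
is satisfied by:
  {x: True, i: False, j: False}
  {i: False, j: False, x: False}
  {j: True, x: True, i: False}
  {j: True, i: False, x: False}
  {x: True, i: True, j: False}
  {i: True, x: False, j: False}
  {j: True, i: True, x: True}


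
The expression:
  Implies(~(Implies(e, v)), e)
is always true.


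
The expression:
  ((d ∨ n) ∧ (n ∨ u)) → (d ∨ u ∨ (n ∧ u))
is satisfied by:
  {d: True, u: True, n: False}
  {d: True, u: False, n: False}
  {u: True, d: False, n: False}
  {d: False, u: False, n: False}
  {n: True, d: True, u: True}
  {n: True, d: True, u: False}
  {n: True, u: True, d: False}


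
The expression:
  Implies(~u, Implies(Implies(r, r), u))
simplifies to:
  u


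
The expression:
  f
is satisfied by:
  {f: True}


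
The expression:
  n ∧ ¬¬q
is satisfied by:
  {q: True, n: True}


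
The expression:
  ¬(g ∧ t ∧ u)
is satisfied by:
  {g: False, u: False, t: False}
  {t: True, g: False, u: False}
  {u: True, g: False, t: False}
  {t: True, u: True, g: False}
  {g: True, t: False, u: False}
  {t: True, g: True, u: False}
  {u: True, g: True, t: False}


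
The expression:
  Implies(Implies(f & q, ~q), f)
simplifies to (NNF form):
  f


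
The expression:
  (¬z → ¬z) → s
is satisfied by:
  {s: True}


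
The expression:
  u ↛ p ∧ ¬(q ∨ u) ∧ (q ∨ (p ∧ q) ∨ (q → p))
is never true.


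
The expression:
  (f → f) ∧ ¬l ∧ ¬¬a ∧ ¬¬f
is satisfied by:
  {a: True, f: True, l: False}


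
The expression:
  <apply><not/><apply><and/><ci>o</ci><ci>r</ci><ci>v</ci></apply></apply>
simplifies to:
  <apply><or/><apply><not/><ci>o</ci></apply><apply><not/><ci>r</ci></apply><apply><not/><ci>v</ci></apply></apply>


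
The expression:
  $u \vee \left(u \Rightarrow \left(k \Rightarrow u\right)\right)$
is always true.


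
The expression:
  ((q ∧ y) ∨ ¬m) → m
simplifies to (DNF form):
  m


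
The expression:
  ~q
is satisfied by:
  {q: False}


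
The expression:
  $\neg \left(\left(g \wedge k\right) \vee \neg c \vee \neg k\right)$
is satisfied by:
  {c: True, k: True, g: False}


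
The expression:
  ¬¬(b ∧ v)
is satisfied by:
  {b: True, v: True}


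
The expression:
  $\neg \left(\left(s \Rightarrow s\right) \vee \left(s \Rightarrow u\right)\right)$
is never true.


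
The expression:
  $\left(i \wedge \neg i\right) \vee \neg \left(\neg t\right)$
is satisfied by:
  {t: True}


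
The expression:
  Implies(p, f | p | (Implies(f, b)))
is always true.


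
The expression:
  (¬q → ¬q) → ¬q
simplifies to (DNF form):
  ¬q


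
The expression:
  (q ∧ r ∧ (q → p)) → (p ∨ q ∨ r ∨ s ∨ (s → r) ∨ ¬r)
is always true.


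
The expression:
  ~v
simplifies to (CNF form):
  ~v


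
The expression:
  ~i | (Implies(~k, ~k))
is always true.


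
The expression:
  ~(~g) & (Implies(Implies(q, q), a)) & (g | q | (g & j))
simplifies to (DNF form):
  a & g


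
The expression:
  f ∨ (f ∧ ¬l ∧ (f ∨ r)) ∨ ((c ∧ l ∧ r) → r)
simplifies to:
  True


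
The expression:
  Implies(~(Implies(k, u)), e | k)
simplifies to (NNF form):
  True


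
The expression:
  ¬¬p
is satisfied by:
  {p: True}


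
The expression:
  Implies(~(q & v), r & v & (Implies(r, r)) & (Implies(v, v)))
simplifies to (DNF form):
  (q & v) | (r & v)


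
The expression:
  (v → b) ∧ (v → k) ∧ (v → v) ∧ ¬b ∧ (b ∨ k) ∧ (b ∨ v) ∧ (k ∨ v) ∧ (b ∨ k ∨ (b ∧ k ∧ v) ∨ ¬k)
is never true.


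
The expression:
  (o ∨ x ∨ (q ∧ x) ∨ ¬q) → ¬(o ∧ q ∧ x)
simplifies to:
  ¬o ∨ ¬q ∨ ¬x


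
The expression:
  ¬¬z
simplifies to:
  z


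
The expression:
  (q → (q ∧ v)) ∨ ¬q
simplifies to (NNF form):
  v ∨ ¬q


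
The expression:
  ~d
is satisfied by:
  {d: False}


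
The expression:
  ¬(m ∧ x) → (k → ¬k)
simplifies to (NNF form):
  (m ∧ x) ∨ ¬k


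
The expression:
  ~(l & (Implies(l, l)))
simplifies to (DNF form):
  ~l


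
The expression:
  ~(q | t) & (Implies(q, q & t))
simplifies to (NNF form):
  ~q & ~t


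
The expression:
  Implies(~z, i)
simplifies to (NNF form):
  i | z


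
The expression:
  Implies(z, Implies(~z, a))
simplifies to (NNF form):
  True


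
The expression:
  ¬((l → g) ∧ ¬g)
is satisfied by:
  {l: True, g: True}
  {l: True, g: False}
  {g: True, l: False}


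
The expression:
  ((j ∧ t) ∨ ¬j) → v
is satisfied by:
  {v: True, j: True, t: False}
  {v: True, j: False, t: False}
  {t: True, v: True, j: True}
  {t: True, v: True, j: False}
  {j: True, t: False, v: False}


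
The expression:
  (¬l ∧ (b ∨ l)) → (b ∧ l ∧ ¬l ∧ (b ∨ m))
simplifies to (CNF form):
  l ∨ ¬b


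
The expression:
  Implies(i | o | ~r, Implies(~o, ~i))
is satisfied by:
  {o: True, i: False}
  {i: False, o: False}
  {i: True, o: True}


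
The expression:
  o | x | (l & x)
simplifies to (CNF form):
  o | x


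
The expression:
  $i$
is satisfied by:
  {i: True}


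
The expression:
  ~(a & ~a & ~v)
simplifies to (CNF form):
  True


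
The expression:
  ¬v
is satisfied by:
  {v: False}


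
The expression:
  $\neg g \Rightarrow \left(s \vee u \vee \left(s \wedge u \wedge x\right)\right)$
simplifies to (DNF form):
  $g \vee s \vee u$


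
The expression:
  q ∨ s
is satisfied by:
  {q: True, s: True}
  {q: True, s: False}
  {s: True, q: False}


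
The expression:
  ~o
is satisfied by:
  {o: False}


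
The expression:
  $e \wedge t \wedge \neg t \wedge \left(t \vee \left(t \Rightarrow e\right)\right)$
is never true.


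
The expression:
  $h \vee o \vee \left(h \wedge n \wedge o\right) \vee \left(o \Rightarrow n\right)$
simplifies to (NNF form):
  $\text{True}$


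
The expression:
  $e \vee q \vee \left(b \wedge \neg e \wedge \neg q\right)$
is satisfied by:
  {b: True, q: True, e: True}
  {b: True, q: True, e: False}
  {b: True, e: True, q: False}
  {b: True, e: False, q: False}
  {q: True, e: True, b: False}
  {q: True, e: False, b: False}
  {e: True, q: False, b: False}


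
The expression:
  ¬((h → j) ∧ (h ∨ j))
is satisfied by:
  {j: False}


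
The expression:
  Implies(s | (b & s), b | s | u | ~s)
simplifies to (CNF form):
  True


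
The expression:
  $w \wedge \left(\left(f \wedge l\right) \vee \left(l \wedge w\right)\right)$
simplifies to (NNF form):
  $l \wedge w$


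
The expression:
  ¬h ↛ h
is always true.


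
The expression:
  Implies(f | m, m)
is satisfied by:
  {m: True, f: False}
  {f: False, m: False}
  {f: True, m: True}


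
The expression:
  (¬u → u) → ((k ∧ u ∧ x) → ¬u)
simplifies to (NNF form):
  ¬k ∨ ¬u ∨ ¬x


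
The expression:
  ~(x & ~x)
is always true.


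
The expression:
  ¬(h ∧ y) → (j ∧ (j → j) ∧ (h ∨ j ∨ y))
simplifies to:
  j ∨ (h ∧ y)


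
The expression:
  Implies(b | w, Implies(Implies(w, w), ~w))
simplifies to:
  ~w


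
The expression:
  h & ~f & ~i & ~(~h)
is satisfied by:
  {h: True, i: False, f: False}


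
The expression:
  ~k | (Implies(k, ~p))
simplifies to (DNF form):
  ~k | ~p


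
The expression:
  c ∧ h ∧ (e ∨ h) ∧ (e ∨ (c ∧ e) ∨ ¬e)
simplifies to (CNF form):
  c ∧ h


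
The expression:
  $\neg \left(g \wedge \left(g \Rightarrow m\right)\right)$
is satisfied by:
  {g: False, m: False}
  {m: True, g: False}
  {g: True, m: False}


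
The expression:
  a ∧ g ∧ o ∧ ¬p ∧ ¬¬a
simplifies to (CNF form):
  a ∧ g ∧ o ∧ ¬p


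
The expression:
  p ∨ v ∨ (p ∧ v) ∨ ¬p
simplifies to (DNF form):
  True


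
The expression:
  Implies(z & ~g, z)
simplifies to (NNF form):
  True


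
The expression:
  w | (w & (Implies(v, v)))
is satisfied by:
  {w: True}


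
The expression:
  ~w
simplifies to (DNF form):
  ~w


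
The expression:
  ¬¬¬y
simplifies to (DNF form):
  ¬y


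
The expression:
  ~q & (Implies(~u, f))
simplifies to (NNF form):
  ~q & (f | u)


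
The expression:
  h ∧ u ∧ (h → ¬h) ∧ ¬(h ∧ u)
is never true.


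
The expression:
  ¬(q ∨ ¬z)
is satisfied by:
  {z: True, q: False}


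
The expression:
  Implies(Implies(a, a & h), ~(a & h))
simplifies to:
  ~a | ~h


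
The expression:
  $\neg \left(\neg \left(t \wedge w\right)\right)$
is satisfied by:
  {t: True, w: True}


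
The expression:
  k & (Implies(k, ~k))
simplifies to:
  False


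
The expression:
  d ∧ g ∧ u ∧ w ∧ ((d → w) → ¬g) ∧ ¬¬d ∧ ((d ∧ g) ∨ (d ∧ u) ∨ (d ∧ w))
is never true.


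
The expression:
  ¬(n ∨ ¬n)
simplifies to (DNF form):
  False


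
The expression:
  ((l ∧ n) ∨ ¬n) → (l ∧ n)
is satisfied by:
  {n: True}


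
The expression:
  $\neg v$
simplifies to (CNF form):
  $\neg v$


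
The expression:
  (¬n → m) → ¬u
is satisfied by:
  {m: False, u: False, n: False}
  {n: True, m: False, u: False}
  {m: True, n: False, u: False}
  {n: True, m: True, u: False}
  {u: True, n: False, m: False}


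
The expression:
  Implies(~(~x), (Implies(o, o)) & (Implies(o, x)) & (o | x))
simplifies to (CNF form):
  True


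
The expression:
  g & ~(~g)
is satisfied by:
  {g: True}


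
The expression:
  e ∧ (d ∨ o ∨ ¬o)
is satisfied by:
  {e: True}


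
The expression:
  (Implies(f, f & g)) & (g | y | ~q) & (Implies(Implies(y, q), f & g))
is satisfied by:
  {f: True, g: True, y: True, q: False}
  {f: True, g: True, y: False, q: False}
  {q: True, f: True, g: True, y: True}
  {q: True, f: True, g: True, y: False}
  {g: True, y: True, q: False, f: False}
  {y: True, q: False, g: False, f: False}


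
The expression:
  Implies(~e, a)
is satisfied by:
  {a: True, e: True}
  {a: True, e: False}
  {e: True, a: False}


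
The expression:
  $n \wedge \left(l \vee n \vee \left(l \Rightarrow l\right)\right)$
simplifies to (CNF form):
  $n$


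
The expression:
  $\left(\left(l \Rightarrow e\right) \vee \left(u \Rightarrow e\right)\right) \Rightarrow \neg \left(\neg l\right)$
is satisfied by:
  {l: True}


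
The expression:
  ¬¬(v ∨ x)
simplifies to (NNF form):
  v ∨ x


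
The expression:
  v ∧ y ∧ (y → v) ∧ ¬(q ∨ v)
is never true.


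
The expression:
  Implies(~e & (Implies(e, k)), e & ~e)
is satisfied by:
  {e: True}


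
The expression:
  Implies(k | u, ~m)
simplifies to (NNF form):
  ~m | (~k & ~u)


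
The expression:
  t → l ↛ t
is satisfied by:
  {t: False}


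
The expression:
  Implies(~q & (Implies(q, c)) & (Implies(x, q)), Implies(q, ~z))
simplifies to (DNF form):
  True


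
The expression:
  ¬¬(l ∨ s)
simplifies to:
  l ∨ s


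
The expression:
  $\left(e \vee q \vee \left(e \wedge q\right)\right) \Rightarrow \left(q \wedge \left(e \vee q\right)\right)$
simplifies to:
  $q \vee \neg e$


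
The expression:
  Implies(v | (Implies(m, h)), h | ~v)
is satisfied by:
  {h: True, v: False}
  {v: False, h: False}
  {v: True, h: True}


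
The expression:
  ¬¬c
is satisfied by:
  {c: True}


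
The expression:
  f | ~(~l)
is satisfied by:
  {l: True, f: True}
  {l: True, f: False}
  {f: True, l: False}


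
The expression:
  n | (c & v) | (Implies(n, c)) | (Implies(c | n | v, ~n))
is always true.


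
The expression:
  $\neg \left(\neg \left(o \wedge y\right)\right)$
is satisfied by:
  {o: True, y: True}


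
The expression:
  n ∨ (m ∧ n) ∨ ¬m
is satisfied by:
  {n: True, m: False}
  {m: False, n: False}
  {m: True, n: True}


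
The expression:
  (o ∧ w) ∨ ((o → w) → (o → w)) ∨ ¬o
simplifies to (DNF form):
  True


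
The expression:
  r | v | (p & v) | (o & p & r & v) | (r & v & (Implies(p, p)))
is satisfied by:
  {r: True, v: True}
  {r: True, v: False}
  {v: True, r: False}


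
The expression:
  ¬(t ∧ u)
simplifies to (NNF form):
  ¬t ∨ ¬u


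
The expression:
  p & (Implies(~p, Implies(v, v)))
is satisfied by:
  {p: True}


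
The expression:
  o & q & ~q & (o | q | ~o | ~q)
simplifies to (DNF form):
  False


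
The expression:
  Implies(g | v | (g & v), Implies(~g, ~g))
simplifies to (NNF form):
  True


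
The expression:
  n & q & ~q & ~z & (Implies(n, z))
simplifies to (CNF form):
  False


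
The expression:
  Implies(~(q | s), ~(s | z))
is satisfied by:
  {q: True, s: True, z: False}
  {q: True, s: False, z: False}
  {s: True, q: False, z: False}
  {q: False, s: False, z: False}
  {q: True, z: True, s: True}
  {q: True, z: True, s: False}
  {z: True, s: True, q: False}


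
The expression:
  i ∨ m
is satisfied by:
  {i: True, m: True}
  {i: True, m: False}
  {m: True, i: False}


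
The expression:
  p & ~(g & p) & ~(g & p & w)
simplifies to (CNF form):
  p & ~g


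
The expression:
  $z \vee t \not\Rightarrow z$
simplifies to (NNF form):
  $t \vee z$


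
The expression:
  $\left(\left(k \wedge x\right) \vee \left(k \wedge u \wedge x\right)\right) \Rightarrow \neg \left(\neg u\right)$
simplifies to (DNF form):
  $u \vee \neg k \vee \neg x$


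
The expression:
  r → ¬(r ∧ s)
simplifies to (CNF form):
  ¬r ∨ ¬s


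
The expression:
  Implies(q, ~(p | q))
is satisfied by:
  {q: False}


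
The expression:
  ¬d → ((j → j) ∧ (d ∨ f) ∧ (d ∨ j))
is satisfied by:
  {d: True, j: True, f: True}
  {d: True, j: True, f: False}
  {d: True, f: True, j: False}
  {d: True, f: False, j: False}
  {j: True, f: True, d: False}


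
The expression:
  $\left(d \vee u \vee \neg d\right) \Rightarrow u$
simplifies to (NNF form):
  $u$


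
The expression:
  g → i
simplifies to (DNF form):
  i ∨ ¬g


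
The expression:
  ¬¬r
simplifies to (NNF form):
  r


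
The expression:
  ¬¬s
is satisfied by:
  {s: True}


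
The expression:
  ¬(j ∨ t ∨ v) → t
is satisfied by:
  {t: True, v: True, j: True}
  {t: True, v: True, j: False}
  {t: True, j: True, v: False}
  {t: True, j: False, v: False}
  {v: True, j: True, t: False}
  {v: True, j: False, t: False}
  {j: True, v: False, t: False}


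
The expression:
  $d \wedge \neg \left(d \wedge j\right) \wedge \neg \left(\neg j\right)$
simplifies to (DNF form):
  $\text{False}$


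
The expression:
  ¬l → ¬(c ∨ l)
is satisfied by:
  {l: True, c: False}
  {c: False, l: False}
  {c: True, l: True}


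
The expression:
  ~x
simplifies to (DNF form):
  ~x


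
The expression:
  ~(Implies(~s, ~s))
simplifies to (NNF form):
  False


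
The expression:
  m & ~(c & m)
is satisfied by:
  {m: True, c: False}


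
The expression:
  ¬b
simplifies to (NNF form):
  ¬b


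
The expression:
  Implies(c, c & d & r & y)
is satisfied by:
  {d: True, r: True, y: True, c: False}
  {d: True, r: True, y: False, c: False}
  {d: True, y: True, r: False, c: False}
  {d: True, y: False, r: False, c: False}
  {r: True, y: True, d: False, c: False}
  {r: True, d: False, y: False, c: False}
  {r: False, y: True, d: False, c: False}
  {r: False, d: False, y: False, c: False}
  {d: True, c: True, r: True, y: True}


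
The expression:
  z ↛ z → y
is always true.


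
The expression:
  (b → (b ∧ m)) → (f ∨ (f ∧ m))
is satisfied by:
  {b: True, f: True, m: False}
  {f: True, m: False, b: False}
  {b: True, f: True, m: True}
  {f: True, m: True, b: False}
  {b: True, m: False, f: False}


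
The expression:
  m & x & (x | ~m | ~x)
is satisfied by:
  {m: True, x: True}


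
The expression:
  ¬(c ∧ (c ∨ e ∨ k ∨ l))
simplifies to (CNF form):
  ¬c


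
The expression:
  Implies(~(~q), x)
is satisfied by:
  {x: True, q: False}
  {q: False, x: False}
  {q: True, x: True}


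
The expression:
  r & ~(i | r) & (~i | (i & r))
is never true.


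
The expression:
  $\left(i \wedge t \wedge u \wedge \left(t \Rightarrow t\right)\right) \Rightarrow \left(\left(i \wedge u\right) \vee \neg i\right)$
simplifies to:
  $\text{True}$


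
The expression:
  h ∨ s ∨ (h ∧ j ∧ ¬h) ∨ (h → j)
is always true.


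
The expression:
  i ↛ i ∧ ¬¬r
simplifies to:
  False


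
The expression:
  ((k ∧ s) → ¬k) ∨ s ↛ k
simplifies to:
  ¬k ∨ ¬s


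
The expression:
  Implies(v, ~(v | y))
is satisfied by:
  {v: False}


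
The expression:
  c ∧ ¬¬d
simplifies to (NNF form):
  c ∧ d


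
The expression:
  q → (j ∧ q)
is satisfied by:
  {j: True, q: False}
  {q: False, j: False}
  {q: True, j: True}


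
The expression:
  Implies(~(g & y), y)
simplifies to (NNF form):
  y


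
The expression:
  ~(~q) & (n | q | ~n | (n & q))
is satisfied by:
  {q: True}


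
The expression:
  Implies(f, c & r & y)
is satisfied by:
  {r: True, c: True, y: True, f: False}
  {r: True, c: True, y: False, f: False}
  {r: True, y: True, c: False, f: False}
  {r: True, y: False, c: False, f: False}
  {c: True, y: True, r: False, f: False}
  {c: True, r: False, y: False, f: False}
  {c: False, y: True, r: False, f: False}
  {c: False, r: False, y: False, f: False}
  {r: True, f: True, c: True, y: True}


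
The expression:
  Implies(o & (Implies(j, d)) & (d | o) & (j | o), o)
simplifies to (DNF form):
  True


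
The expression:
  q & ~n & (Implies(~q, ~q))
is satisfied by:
  {q: True, n: False}


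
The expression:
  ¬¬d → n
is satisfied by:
  {n: True, d: False}
  {d: False, n: False}
  {d: True, n: True}


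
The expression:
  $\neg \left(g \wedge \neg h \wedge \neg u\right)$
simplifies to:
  $h \vee u \vee \neg g$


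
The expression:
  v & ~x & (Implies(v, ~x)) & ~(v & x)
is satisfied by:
  {v: True, x: False}


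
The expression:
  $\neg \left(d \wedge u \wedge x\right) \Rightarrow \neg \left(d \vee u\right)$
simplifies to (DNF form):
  $\left(u \wedge \neg u\right) \vee \left(\neg d \wedge \neg u\right) \vee \left(d \wedge u \wedge x\right) \vee \left(d \wedge u \wedge \neg u\right) \vee \left(d \wedge x \wedge \neg d\right) \vee \left(d \wedge \neg d \wedge \neg u\right) \vee \left(u \wedge x \wedge \neg u\right) \vee \left(x \wedge \neg d \wedge \neg u\right)$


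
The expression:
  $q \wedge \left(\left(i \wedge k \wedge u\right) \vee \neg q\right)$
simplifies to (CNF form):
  $i \wedge k \wedge q \wedge u$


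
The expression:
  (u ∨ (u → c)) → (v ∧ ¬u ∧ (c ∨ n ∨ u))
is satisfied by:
  {n: True, c: True, v: True, u: False}
  {n: True, v: True, u: False, c: False}
  {c: True, v: True, u: False, n: False}


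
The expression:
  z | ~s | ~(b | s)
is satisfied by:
  {z: True, s: False}
  {s: False, z: False}
  {s: True, z: True}


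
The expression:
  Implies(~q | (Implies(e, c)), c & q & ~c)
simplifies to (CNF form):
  e & q & ~c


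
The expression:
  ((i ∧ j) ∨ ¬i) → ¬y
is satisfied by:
  {i: True, j: False, y: False}
  {j: False, y: False, i: False}
  {i: True, j: True, y: False}
  {j: True, i: False, y: False}
  {y: True, i: True, j: False}


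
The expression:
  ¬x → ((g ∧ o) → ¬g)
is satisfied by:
  {x: True, g: False, o: False}
  {g: False, o: False, x: False}
  {x: True, o: True, g: False}
  {o: True, g: False, x: False}
  {x: True, g: True, o: False}
  {g: True, x: False, o: False}
  {x: True, o: True, g: True}


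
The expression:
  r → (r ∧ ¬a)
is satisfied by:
  {a: False, r: False}
  {r: True, a: False}
  {a: True, r: False}


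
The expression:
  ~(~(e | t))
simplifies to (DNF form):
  e | t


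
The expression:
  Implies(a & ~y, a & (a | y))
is always true.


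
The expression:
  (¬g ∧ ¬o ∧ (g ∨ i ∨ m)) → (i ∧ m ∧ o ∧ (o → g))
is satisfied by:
  {o: True, g: True, m: False, i: False}
  {i: True, o: True, g: True, m: False}
  {o: True, g: True, m: True, i: False}
  {i: True, o: True, g: True, m: True}
  {o: True, m: False, g: False, i: False}
  {o: True, i: True, m: False, g: False}
  {o: True, m: True, g: False, i: False}
  {o: True, i: True, m: True, g: False}
  {g: True, i: False, m: False, o: False}
  {i: True, g: True, m: False, o: False}
  {g: True, m: True, i: False, o: False}
  {i: True, g: True, m: True, o: False}
  {i: False, m: False, g: False, o: False}


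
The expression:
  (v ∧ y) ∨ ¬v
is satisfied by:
  {y: True, v: False}
  {v: False, y: False}
  {v: True, y: True}


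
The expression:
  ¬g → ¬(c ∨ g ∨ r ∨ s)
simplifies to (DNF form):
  g ∨ (¬c ∧ ¬r ∧ ¬s)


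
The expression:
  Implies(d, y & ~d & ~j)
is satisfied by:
  {d: False}


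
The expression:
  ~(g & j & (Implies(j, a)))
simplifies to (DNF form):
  ~a | ~g | ~j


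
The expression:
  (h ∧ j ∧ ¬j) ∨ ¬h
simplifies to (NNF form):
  ¬h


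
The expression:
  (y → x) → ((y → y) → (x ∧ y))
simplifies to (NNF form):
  y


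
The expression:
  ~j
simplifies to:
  ~j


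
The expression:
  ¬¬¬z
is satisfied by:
  {z: False}


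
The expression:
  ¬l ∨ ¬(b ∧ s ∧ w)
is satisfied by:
  {l: False, b: False, w: False, s: False}
  {s: True, l: False, b: False, w: False}
  {w: True, l: False, b: False, s: False}
  {s: True, w: True, l: False, b: False}
  {b: True, s: False, l: False, w: False}
  {s: True, b: True, l: False, w: False}
  {w: True, b: True, s: False, l: False}
  {s: True, w: True, b: True, l: False}
  {l: True, w: False, b: False, s: False}
  {s: True, l: True, w: False, b: False}
  {w: True, l: True, s: False, b: False}
  {s: True, w: True, l: True, b: False}
  {b: True, l: True, w: False, s: False}
  {s: True, b: True, l: True, w: False}
  {w: True, b: True, l: True, s: False}


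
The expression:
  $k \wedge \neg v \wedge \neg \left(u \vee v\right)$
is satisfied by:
  {k: True, u: False, v: False}


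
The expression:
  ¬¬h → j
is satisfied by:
  {j: True, h: False}
  {h: False, j: False}
  {h: True, j: True}


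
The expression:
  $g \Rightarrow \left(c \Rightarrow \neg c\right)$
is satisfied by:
  {g: False, c: False}
  {c: True, g: False}
  {g: True, c: False}


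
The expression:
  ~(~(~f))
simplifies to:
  ~f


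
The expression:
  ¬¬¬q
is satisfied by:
  {q: False}


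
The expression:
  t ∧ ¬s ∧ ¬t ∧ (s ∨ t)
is never true.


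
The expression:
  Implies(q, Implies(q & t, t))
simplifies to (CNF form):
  True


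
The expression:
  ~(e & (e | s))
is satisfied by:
  {e: False}


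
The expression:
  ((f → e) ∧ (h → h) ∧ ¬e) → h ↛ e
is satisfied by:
  {e: True, h: True, f: True}
  {e: True, h: True, f: False}
  {e: True, f: True, h: False}
  {e: True, f: False, h: False}
  {h: True, f: True, e: False}
  {h: True, f: False, e: False}
  {f: True, h: False, e: False}


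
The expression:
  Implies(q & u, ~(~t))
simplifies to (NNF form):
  t | ~q | ~u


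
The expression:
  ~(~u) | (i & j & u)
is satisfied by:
  {u: True}


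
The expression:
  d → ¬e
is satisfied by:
  {e: False, d: False}
  {d: True, e: False}
  {e: True, d: False}


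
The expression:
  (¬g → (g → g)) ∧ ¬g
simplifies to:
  ¬g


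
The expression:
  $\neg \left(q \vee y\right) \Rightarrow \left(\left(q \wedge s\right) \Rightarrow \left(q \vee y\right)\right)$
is always true.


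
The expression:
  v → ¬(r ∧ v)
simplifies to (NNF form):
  ¬r ∨ ¬v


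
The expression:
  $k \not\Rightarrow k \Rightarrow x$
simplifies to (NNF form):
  $\text{True}$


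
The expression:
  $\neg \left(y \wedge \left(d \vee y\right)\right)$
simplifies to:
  $\neg y$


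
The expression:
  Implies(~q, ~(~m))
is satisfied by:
  {q: True, m: True}
  {q: True, m: False}
  {m: True, q: False}


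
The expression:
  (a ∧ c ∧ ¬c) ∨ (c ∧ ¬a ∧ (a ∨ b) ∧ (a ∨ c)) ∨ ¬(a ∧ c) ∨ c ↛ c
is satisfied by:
  {c: False, a: False}
  {a: True, c: False}
  {c: True, a: False}


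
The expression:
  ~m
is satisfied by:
  {m: False}


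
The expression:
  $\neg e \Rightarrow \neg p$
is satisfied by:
  {e: True, p: False}
  {p: False, e: False}
  {p: True, e: True}


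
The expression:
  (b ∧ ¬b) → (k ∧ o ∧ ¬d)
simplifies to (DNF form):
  True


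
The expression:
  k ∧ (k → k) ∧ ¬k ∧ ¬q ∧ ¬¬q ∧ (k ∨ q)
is never true.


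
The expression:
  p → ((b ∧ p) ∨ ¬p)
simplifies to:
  b ∨ ¬p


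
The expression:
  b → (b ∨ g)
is always true.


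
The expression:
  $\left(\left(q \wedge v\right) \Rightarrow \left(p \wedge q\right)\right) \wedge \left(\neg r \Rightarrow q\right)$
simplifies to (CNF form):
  $\left(q \vee r\right) \wedge \left(q \vee \neg q\right) \wedge \left(p \vee q \vee r\right) \wedge \left(p \vee q \vee \neg q\right) \wedge \left(p \vee r \vee \neg v\right) \wedge \left(p \vee \neg q \vee \neg v\right) \wedge \left(q \vee r \vee \neg v\right) \wedge \left(q \vee \neg q \vee \neg v\right)$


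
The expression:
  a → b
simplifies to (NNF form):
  b ∨ ¬a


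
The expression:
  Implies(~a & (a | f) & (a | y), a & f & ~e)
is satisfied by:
  {a: True, y: False, f: False}
  {y: False, f: False, a: False}
  {f: True, a: True, y: False}
  {f: True, y: False, a: False}
  {a: True, y: True, f: False}
  {y: True, a: False, f: False}
  {f: True, y: True, a: True}


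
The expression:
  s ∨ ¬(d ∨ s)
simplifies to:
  s ∨ ¬d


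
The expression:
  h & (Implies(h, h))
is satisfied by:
  {h: True}


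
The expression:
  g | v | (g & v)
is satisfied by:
  {v: True, g: True}
  {v: True, g: False}
  {g: True, v: False}


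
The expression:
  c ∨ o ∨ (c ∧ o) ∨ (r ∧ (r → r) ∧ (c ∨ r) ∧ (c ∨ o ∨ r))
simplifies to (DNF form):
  c ∨ o ∨ r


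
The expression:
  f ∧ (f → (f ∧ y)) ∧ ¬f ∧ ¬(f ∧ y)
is never true.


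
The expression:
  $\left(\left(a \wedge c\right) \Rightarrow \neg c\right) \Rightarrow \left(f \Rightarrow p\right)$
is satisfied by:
  {c: True, p: True, a: True, f: False}
  {c: True, p: True, a: False, f: False}
  {p: True, a: True, c: False, f: False}
  {p: True, c: False, a: False, f: False}
  {c: True, a: True, p: False, f: False}
  {c: True, a: False, p: False, f: False}
  {a: True, c: False, p: False, f: False}
  {a: False, c: False, p: False, f: False}
  {f: True, c: True, p: True, a: True}
  {f: True, c: True, p: True, a: False}
  {f: True, p: True, a: True, c: False}
  {f: True, p: True, a: False, c: False}
  {f: True, c: True, a: True, p: False}


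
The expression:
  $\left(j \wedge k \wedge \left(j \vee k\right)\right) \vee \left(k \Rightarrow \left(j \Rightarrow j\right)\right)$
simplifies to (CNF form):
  $\text{True}$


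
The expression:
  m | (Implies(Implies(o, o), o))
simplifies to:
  m | o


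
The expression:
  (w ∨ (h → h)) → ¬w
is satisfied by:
  {w: False}


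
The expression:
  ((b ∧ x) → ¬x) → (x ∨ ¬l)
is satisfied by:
  {x: True, l: False}
  {l: False, x: False}
  {l: True, x: True}


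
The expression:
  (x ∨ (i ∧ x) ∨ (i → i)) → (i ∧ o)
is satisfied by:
  {i: True, o: True}


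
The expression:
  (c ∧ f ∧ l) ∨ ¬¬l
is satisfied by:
  {l: True}


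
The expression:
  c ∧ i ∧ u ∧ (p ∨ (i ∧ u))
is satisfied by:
  {c: True, i: True, u: True}


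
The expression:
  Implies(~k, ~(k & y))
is always true.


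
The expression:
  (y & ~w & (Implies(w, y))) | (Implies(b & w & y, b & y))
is always true.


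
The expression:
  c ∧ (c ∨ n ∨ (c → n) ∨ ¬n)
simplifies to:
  c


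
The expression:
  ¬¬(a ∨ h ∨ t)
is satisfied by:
  {a: True, t: True, h: True}
  {a: True, t: True, h: False}
  {a: True, h: True, t: False}
  {a: True, h: False, t: False}
  {t: True, h: True, a: False}
  {t: True, h: False, a: False}
  {h: True, t: False, a: False}


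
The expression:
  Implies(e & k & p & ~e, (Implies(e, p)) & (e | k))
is always true.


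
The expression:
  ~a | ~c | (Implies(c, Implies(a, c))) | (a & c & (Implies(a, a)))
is always true.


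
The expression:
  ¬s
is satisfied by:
  {s: False}


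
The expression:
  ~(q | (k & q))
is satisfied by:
  {q: False}


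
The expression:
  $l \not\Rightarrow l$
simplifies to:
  $\text{False}$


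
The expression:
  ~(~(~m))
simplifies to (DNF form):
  ~m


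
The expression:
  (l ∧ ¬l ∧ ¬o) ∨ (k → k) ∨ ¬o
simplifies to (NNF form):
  True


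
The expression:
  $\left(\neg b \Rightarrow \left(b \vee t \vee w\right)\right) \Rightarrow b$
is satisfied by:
  {b: True, t: False, w: False}
  {b: True, w: True, t: False}
  {b: True, t: True, w: False}
  {b: True, w: True, t: True}
  {w: False, t: False, b: False}


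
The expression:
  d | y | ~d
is always true.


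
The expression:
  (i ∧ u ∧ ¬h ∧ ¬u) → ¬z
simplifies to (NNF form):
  True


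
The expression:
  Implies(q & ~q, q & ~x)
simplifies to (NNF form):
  True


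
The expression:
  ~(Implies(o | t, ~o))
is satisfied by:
  {o: True}


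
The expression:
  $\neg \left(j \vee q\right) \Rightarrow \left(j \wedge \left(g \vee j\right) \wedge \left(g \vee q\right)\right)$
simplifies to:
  $j \vee q$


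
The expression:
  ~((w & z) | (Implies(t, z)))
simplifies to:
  t & ~z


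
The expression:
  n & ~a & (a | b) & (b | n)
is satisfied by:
  {b: True, n: True, a: False}


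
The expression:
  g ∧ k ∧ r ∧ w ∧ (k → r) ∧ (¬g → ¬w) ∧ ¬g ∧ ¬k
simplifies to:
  False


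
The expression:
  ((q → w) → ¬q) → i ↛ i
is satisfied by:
  {w: True, q: True}


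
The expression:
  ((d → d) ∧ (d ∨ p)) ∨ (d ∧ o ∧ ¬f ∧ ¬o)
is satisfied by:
  {d: True, p: True}
  {d: True, p: False}
  {p: True, d: False}


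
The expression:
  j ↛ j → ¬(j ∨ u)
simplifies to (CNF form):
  True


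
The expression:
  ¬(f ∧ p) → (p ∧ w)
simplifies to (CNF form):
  p ∧ (f ∨ w)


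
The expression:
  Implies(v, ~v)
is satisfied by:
  {v: False}


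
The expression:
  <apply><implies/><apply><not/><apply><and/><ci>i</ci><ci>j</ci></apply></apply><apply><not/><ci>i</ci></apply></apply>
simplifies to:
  <apply><or/><ci>j</ci><apply><not/><ci>i</ci></apply></apply>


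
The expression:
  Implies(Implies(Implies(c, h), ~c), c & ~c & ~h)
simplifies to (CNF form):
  c & h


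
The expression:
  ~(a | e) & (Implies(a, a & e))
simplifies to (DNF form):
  ~a & ~e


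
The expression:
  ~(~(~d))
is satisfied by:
  {d: False}


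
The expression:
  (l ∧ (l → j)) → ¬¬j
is always true.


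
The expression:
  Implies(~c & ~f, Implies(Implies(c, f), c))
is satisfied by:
  {c: True, f: True}
  {c: True, f: False}
  {f: True, c: False}


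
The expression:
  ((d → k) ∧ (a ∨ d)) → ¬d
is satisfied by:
  {k: False, d: False}
  {d: True, k: False}
  {k: True, d: False}


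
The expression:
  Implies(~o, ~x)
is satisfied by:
  {o: True, x: False}
  {x: False, o: False}
  {x: True, o: True}


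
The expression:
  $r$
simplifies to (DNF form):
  $r$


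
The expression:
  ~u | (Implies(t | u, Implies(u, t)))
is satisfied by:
  {t: True, u: False}
  {u: False, t: False}
  {u: True, t: True}


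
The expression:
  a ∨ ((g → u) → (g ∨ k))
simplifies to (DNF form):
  a ∨ g ∨ k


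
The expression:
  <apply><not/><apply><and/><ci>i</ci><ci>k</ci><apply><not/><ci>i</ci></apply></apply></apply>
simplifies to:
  <true/>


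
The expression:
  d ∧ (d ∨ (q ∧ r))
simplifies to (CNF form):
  d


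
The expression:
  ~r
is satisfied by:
  {r: False}


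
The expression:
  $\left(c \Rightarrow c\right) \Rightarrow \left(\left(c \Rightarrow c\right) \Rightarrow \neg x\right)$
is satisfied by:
  {x: False}


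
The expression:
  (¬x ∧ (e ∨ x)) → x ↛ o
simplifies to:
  x ∨ ¬e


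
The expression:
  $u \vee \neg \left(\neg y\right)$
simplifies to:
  $u \vee y$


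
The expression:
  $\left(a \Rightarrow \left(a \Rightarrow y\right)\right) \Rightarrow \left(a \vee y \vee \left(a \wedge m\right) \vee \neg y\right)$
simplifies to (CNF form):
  $\text{True}$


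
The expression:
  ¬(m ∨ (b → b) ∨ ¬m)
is never true.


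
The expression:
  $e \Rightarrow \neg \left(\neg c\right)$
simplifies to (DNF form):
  $c \vee \neg e$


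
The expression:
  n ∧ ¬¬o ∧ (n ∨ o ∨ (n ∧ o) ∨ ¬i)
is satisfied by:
  {o: True, n: True}


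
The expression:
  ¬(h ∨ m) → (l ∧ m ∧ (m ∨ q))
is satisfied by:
  {m: True, h: True}
  {m: True, h: False}
  {h: True, m: False}


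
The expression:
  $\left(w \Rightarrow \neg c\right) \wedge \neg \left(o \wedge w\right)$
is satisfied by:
  {o: False, w: False, c: False}
  {c: True, o: False, w: False}
  {o: True, c: False, w: False}
  {c: True, o: True, w: False}
  {w: True, c: False, o: False}


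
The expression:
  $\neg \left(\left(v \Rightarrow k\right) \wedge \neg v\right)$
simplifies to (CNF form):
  $v$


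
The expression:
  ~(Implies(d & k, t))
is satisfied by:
  {d: True, k: True, t: False}


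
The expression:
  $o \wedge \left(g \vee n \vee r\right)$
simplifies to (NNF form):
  $o \wedge \left(g \vee n \vee r\right)$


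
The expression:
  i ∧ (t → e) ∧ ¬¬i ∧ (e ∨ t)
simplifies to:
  e ∧ i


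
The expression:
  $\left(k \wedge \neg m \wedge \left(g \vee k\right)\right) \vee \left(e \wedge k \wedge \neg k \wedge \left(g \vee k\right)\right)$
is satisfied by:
  {k: True, m: False}


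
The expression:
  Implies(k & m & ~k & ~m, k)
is always true.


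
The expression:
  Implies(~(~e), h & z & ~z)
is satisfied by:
  {e: False}


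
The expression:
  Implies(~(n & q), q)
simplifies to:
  q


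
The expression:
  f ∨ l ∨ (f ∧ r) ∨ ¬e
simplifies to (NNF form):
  f ∨ l ∨ ¬e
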